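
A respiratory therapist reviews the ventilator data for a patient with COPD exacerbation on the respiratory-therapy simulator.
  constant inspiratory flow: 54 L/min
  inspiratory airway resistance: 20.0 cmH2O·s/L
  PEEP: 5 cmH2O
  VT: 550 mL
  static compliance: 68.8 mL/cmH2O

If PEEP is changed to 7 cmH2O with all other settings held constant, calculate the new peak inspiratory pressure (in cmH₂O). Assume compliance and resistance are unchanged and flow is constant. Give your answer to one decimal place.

33.0

Flow: 54 L/min ÷ 60 = 0.9 L/s.
PIP = Vt/C + R·V̇ + PEEP (constant-flow equation of motion).
Only the baseline term changes: ΔPIP = ΔPEEP = 7 − 5 = 2.0 cmH2O.
Original PIP = 550/68.8 + 20.0×0.9 + 5 = 30.994 cmH2O; new PIP = 30.994 + (2.0) = 32.994 cmH2O.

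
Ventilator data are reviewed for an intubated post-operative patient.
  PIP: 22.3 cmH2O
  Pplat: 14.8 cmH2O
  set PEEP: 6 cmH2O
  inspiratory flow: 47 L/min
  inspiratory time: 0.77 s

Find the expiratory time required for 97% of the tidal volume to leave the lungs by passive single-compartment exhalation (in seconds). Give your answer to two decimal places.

2.30

Flow: 47 L/min ÷ 60 = 0.7833 L/s.
Vt = flow × Ti = 0.7833 L/s × 0.77 s × 1000 mL/L = 603.14 mL.
R = (PIP − Pplat)/V̇ = (22.3 − 14.8) / 0.7833 = 7.5/0.7833 = 9.575 cmH2O·s/L.
C = Vt/(Pplat − PEEP) = 603.14 / (14.8 − 6) = 603.14/8.8 = 68.539 mL/cmH2O.
τ = R × C = 9.575 × 0.06854 L/cmH2O = 0.6563 s.
t = −τ·ln(1 − 0.97) = −0.6563·ln(0.03) = 2.301 s.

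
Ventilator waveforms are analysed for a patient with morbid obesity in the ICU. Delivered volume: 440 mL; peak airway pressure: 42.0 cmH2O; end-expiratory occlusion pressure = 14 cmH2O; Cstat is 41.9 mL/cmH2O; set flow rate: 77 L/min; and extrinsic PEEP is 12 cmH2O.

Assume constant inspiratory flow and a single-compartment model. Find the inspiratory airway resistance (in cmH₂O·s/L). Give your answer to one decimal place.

Flow: 77 L/min ÷ 60 = 1.2833 L/s.
Total PEEP = 14 cmH2O (set 12 + intrinsic 2); this is the baseline alveolar pressure.
Equation of motion (constant flow): PIP = Vt/C + R·V̇ + PEEP.
R·V̇ = PIP − Vt/C − PEEP = 42.0 − 440/41.9 − 14 = 42.0 − 10.501 − 14 = 17.499 cmH2O.
R = 17.499 / 1.2833 = 13.636 cmH2O·s/L.

13.6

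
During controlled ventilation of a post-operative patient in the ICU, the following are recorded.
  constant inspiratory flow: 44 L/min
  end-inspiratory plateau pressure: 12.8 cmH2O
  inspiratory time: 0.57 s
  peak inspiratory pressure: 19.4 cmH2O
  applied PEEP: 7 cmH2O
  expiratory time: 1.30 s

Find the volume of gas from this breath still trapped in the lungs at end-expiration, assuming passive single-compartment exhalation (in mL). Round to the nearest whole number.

Flow: 44 L/min ÷ 60 = 0.7333 L/s.
Vt = flow × Ti = 0.7333 L/s × 0.57 s × 1000 mL/L = 417.98 mL.
R = (PIP − Pplat)/V̇ = (19.4 − 12.8) / 0.7333 = 6.6/0.7333 = 9.0 cmH2O·s/L.
C = Vt/(Pplat − PEEP) = 417.98 / (12.8 − 7) = 417.98/5.8 = 72.066 mL/cmH2O.
τ = R × C = 9.0 × 0.07207 L/cmH2O = 0.6486 s.
Fraction remaining = e^(−Te/τ) = e^(−1.30/0.6486) = 0.1348.
Trapped volume = 417.98 × 0.1348 = 56.344 mL.

56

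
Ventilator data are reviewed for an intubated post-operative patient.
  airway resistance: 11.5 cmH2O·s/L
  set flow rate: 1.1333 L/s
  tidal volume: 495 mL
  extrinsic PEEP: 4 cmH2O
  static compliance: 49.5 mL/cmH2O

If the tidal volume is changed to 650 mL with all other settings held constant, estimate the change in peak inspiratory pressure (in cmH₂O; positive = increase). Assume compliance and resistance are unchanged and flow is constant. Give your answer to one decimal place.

PIP = Vt/C + R·V̇ + PEEP (constant-flow equation of motion).
Only the elastic term changes: ΔPIP = ΔVt / C = (650 − 495) / 49.5 = 3.131 cmH2O.

3.1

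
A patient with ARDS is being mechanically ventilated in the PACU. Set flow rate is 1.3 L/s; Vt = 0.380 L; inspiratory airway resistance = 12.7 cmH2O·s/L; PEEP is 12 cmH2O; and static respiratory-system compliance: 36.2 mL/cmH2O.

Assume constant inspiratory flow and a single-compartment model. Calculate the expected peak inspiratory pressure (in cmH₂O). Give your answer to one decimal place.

Equation of motion (constant flow): PIP = Vt/C + R·V̇ + PEEP.
PIP = 380/36.2 + 12.7×1.3 + 12 = 10.497 + 16.51 + 12 = 39.007 cmH2O.

39.0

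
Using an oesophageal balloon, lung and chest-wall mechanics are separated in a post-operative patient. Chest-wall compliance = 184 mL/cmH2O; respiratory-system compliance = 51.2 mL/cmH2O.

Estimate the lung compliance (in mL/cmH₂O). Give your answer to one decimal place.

1/CL = 1/Crs − 1/Ccw.
1/CL = 1/51.2 − 1/184 = 0.0141.
CL = 70.922 mL/cmH2O.

70.9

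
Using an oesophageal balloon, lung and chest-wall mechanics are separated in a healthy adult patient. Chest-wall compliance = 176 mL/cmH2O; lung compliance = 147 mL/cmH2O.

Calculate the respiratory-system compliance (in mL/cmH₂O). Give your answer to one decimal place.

Lung and chest wall are elastances in series: 1/Crs = 1/CL + 1/Ccw.
1/Crs = 1/147 + 1/176 = 0.01248.
Crs = 80.128 mL/cmH2O.

80.1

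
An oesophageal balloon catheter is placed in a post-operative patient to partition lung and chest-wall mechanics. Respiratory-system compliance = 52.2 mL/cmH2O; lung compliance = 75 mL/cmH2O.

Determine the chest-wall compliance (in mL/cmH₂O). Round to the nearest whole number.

1/Ccw = 1/Crs − 1/CL.
1/Ccw = 1/52.2 − 1/75 = 0.005824.
Ccw = 171.7 mL/cmH2O.

172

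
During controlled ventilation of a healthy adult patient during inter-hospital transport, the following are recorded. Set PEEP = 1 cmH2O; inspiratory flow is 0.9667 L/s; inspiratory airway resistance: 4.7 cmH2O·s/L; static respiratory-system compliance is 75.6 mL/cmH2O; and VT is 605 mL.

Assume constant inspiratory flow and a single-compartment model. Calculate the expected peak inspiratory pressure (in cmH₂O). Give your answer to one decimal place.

Equation of motion (constant flow): PIP = Vt/C + R·V̇ + PEEP.
PIP = 605/75.6 + 4.7×0.9667 + 1 = 8.003 + 4.543 + 1 = 13.546 cmH2O.

13.5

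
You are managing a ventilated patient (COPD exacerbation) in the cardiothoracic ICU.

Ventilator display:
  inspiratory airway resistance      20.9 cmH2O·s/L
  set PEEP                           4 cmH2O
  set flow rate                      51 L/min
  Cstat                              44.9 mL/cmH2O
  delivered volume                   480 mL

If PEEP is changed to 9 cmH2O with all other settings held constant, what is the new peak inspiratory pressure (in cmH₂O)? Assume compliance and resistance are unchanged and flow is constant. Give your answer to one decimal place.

37.5

Flow: 51 L/min ÷ 60 = 0.85 L/s.
PIP = Vt/C + R·V̇ + PEEP (constant-flow equation of motion).
Only the baseline term changes: ΔPIP = ΔPEEP = 9 − 4 = 5.0 cmH2O.
Original PIP = 480/44.9 + 20.9×0.85 + 4 = 32.455 cmH2O; new PIP = 32.455 + (5.0) = 37.455 cmH2O.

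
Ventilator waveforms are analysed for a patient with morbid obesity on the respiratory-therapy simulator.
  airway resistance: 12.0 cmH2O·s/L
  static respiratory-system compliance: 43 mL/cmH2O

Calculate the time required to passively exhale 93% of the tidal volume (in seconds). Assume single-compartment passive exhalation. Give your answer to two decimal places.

τ = R × C = 12.0 × 43 mL/cmH2O = 12.0 × 0.043 L/cmH2O = 0.516 s.
Exhaled fraction f = 1 − e^(−t/τ) → t = −τ·ln(1 − f) = −0.516·ln(0.07) = 1.372 s.

1.37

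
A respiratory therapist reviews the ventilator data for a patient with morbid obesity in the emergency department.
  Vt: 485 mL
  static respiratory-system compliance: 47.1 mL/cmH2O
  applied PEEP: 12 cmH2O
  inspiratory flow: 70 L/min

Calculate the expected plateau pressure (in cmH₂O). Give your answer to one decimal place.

Pplat = PEEP + Vt / Cstat = 12 + 485 / 47.1 = 12 + 10.297 = 22.297 cmH2O.

22.3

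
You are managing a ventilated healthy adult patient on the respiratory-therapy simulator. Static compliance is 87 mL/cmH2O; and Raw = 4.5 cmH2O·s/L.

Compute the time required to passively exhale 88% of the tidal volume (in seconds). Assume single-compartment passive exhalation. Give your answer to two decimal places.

τ = R × C = 4.5 × 87 mL/cmH2O = 4.5 × 0.087 L/cmH2O = 0.3915 s.
Exhaled fraction f = 1 − e^(−t/τ) → t = −τ·ln(1 − f) = −0.3915·ln(0.12) = 0.8301 s.

0.83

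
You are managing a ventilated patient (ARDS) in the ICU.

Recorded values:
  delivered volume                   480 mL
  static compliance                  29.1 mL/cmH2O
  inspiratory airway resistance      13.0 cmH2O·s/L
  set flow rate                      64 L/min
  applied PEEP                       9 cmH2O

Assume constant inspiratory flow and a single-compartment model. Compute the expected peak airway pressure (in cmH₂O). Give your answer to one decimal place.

39.4

Flow: 64 L/min ÷ 60 = 1.0667 L/s.
Equation of motion (constant flow): PIP = Vt/C + R·V̇ + PEEP.
PIP = 480/29.1 + 13.0×1.0667 + 9 = 16.495 + 13.867 + 9 = 39.362 cmH2O.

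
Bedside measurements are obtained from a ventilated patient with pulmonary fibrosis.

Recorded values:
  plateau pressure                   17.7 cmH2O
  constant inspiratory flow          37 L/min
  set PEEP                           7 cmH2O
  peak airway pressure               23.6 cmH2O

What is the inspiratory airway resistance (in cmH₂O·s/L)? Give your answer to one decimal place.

9.6

Flow: 37 L/min ÷ 60 = 0.6167 L/s.
Raw = (PIP − Pplat) / flow = (23.6 − 17.7) / 0.6167 = 5.9 / 0.6167 = 9.567 cmH2O·s/L.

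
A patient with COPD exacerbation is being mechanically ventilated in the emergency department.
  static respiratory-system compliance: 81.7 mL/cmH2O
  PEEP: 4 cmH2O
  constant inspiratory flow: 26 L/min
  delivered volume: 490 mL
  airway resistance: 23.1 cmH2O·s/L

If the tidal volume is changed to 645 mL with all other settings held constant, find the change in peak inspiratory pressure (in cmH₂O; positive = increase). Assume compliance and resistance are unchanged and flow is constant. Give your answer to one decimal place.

PIP = Vt/C + R·V̇ + PEEP (constant-flow equation of motion).
Only the elastic term changes: ΔPIP = ΔVt / C = (645 − 490) / 81.7 = 1.897 cmH2O.

1.9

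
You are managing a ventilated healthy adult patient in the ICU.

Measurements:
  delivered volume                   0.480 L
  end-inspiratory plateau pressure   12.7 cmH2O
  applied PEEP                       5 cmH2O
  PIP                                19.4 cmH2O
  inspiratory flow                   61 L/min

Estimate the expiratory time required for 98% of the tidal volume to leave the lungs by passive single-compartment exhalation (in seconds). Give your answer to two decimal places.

1.61

Flow: 61 L/min ÷ 60 = 1.0167 L/s.
R = (PIP − Pplat)/V̇ = (19.4 − 12.7) / 1.0167 = 6.7/1.0167 = 6.59 cmH2O·s/L.
C = Vt/(Pplat − PEEP) = 480.0 / (12.7 − 5) = 480.0/7.7 = 62.338 mL/cmH2O.
τ = R × C = 6.59 × 0.06234 L/cmH2O = 0.4108 s.
t = −τ·ln(1 − 0.98) = −0.4108·ln(0.02) = 1.607 s.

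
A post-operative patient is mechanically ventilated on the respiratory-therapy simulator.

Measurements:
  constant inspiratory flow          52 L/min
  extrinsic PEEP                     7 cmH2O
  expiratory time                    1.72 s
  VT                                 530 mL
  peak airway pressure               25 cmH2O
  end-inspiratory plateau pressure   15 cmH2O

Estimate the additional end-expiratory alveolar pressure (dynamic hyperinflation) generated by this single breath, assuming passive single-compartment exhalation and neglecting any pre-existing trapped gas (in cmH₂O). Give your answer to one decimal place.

0.8

Flow: 52 L/min ÷ 60 = 0.8667 L/s.
R = (PIP − Pplat)/V̇ = (25 − 15) / 0.8667 = 10.0/0.8667 = 11.538 cmH2O·s/L.
C = Vt/(Pplat − PEEP) = 530.0 / (15 − 7) = 530.0/8.0 = 66.25 mL/cmH2O.
τ = R × C = 11.538 × 0.06625 L/cmH2O = 0.7644 s.
Fraction remaining = e^(−Te/τ) = e^(−1.72/0.7644) = 0.1054; trapped volume = 530.0 × 0.1054 = 55.862 mL.
Additional alveolar pressure from trapping ≈ V_trapped / C = 55.862 / 66.25 = 0.8432 cmH2O.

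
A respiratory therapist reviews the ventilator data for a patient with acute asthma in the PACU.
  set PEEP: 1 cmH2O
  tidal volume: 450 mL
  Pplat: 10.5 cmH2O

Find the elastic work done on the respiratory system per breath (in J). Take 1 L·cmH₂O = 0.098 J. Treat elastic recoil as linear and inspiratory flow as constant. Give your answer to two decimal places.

0.21

Elastic work ≈ ½ × (Pplat − PEEP) × Vt = 0.5 × (10.5 − 1) × 0.450 L = 0.5 × 9.5 × 0.450 = 2.138 L·cmH2O.
× 0.098 J/(L·cmH2O) → 0.2095 J.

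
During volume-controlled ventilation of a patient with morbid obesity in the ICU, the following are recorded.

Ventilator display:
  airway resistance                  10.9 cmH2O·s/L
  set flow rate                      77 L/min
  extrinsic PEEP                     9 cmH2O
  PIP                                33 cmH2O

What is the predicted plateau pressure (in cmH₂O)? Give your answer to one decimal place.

Flow: 77 L/min ÷ 60 = 1.2833 L/s.
Pplat = PIP − Raw × flow = 33 − 10.9 × 1.2833 = 33 − 13.988 = 19.012 cmH2O.

19.0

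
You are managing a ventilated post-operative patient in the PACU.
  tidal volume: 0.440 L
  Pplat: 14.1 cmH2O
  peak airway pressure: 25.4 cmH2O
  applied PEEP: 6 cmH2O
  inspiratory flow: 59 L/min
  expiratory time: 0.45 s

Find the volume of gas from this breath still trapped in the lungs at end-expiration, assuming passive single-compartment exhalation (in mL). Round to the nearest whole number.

214

Flow: 59 L/min ÷ 60 = 0.9833 L/s.
R = (PIP − Pplat)/V̇ = (25.4 − 14.1) / 0.9833 = 11.3/0.9833 = 11.492 cmH2O·s/L.
C = Vt/(Pplat − PEEP) = 440.0 / (14.1 − 6) = 440.0/8.1 = 54.321 mL/cmH2O.
τ = R × C = 11.492 × 0.05432 L/cmH2O = 0.6242 s.
Fraction remaining = e^(−Te/τ) = e^(−0.45/0.6242) = 0.4863.
Trapped volume = 440.0 × 0.4863 = 213.97 mL.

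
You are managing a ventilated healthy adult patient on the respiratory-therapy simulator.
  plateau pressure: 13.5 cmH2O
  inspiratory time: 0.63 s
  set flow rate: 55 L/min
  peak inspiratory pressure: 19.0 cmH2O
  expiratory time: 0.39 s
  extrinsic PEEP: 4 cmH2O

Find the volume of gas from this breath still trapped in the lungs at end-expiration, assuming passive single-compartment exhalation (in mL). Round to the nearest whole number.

198

Flow: 55 L/min ÷ 60 = 0.9167 L/s.
Vt = flow × Ti = 0.9167 L/s × 0.63 s × 1000 mL/L = 577.52 mL.
R = (PIP − Pplat)/V̇ = (19.0 − 13.5) / 0.9167 = 5.5/0.9167 = 6.0 cmH2O·s/L.
C = Vt/(Pplat − PEEP) = 577.52 / (13.5 − 4) = 577.52/9.5 = 60.792 mL/cmH2O.
τ = R × C = 6.0 × 0.06079 L/cmH2O = 0.3647 s.
Fraction remaining = e^(−Te/τ) = e^(−0.39/0.3647) = 0.3432.
Trapped volume = 577.52 × 0.3432 = 198.2 mL.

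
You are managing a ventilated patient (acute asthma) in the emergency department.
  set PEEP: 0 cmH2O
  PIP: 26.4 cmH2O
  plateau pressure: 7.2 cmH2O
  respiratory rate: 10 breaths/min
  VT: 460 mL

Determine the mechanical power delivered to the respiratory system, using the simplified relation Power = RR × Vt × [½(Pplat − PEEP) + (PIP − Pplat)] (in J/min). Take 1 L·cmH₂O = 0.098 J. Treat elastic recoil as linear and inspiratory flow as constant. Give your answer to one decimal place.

10.3

Per-breath work = Vt × [½(Pplat−PEEP) + (PIP−Pplat)] = 0.460 × [0.5×7.2 + 19.2] = 0.460 × 22.8 = 10.488 L·cmH2O.
Power = 10 × 10.488 = 104.88 L·cmH2O/min.
× 0.098 J/(L·cmH2O) → 10.278 J/min.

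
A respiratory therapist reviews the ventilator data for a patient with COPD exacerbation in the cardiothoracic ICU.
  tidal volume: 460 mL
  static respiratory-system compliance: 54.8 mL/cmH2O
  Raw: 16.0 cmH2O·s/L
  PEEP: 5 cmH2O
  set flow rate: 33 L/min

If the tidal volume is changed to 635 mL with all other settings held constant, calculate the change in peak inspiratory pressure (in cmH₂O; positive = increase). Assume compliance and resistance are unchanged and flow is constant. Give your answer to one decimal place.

PIP = Vt/C + R·V̇ + PEEP (constant-flow equation of motion).
Only the elastic term changes: ΔPIP = ΔVt / C = (635 − 460) / 54.8 = 3.193 cmH2O.

3.2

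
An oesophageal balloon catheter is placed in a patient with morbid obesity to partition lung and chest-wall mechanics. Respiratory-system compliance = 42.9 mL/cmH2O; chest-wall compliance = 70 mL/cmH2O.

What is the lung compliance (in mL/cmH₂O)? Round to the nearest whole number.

111

1/CL = 1/Crs − 1/Ccw.
1/CL = 1/42.9 − 1/70 = 0.009024.
CL = 110.82 mL/cmH2O.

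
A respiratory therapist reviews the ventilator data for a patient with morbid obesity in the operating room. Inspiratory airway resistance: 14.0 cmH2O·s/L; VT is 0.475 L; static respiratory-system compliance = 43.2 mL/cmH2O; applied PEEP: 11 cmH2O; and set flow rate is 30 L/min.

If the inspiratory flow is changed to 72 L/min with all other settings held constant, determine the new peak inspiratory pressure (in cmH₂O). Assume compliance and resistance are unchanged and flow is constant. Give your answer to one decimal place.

Flow: 30 L/min ÷ 60 = 0.5 L/s.
New flow: 72 L/min ÷ 60 = 1.2 L/s.
PIP = Vt/C + R·V̇ + PEEP (constant-flow equation of motion).
Only the resistive term changes: ΔPIP = R × ΔV̇ = 14.0 × (1.2 − 0.5) = 14.0 × 0.7 = 9.8 cmH2O.
Original PIP = 475/43.2 + 14.0×0.5 + 11 = 28.995 cmH2O; new PIP = 28.995 + (9.8) = 38.795 cmH2O.

38.8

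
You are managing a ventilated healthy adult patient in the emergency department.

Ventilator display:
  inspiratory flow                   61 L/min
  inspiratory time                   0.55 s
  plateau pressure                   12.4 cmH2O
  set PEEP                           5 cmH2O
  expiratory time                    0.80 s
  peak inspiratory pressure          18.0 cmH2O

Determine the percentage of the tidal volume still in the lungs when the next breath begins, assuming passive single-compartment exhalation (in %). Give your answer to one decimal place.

Flow: 61 L/min ÷ 60 = 1.0167 L/s.
Vt = flow × Ti = 1.0167 L/s × 0.55 s × 1000 mL/L = 559.19 mL.
R = (PIP − Pplat)/V̇ = (18.0 − 12.4) / 1.0167 = 5.6/1.0167 = 5.508 cmH2O·s/L.
C = Vt/(Pplat − PEEP) = 559.19 / (12.4 − 5) = 559.19/7.4 = 75.566 mL/cmH2O.
τ = R × C = 5.508 × 0.07557 L/cmH2O = 0.4162 s.
Fraction remaining at end-expiration = e^(−Te/τ) = e^(−0.80/0.4162) = 0.1463 → 14.63%.

14.6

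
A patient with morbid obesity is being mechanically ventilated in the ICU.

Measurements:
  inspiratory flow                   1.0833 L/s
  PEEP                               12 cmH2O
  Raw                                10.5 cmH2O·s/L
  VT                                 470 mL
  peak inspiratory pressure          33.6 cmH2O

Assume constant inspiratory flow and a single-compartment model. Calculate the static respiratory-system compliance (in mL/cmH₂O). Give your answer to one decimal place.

46.0

Equation of motion (constant flow): PIP = Vt/C + R·V̇ + PEEP.
Vt/C = PIP − R·V̇ − PEEP = 33.6 − 10.5×1.0833 − 12 = 33.6 − 11.375 − 12 = 10.225 cmH2O.
C = Vt / 10.225 = 470 / 10.225 = 45.966 mL/cmH2O.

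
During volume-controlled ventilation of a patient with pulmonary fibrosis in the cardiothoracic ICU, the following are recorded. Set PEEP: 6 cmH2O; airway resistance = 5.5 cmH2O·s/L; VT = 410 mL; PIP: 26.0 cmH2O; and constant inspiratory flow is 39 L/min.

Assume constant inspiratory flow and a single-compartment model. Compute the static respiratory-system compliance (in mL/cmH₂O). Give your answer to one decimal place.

Flow: 39 L/min ÷ 60 = 0.65 L/s.
Equation of motion (constant flow): PIP = Vt/C + R·V̇ + PEEP.
Vt/C = PIP − R·V̇ − PEEP = 26.0 − 5.5×0.65 − 6 = 26.0 − 3.575 − 6 = 16.425 cmH2O.
C = Vt / 16.425 = 410 / 16.425 = 24.962 mL/cmH2O.

25.0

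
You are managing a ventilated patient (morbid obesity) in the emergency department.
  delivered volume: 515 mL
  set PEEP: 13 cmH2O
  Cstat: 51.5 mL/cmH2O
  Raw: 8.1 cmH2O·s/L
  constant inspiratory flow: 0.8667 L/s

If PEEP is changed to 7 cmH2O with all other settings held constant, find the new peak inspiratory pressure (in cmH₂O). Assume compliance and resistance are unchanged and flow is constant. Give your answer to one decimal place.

24.0

PIP = Vt/C + R·V̇ + PEEP (constant-flow equation of motion).
Only the baseline term changes: ΔPIP = ΔPEEP = 7 − 13 = -6.0 cmH2O.
Original PIP = 515/51.5 + 8.1×0.8667 + 13 = 30.02 cmH2O; new PIP = 30.02 + (-6.0) = 24.02 cmH2O.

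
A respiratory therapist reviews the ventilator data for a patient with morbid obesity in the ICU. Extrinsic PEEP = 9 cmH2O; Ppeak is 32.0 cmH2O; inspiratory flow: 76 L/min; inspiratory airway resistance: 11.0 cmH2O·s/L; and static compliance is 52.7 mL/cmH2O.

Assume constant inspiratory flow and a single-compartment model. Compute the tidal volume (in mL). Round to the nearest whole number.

Flow: 76 L/min ÷ 60 = 1.2667 L/s.
Equation of motion (constant flow): PIP = Vt/C + R·V̇ + PEEP.
Vt/C = PIP − R·V̇ − PEEP = 32.0 − 13.934 − 9 = 9.066 cmH2O.
Vt = C × 9.066 = 52.7 × 9.066 = 477.78 mL.

478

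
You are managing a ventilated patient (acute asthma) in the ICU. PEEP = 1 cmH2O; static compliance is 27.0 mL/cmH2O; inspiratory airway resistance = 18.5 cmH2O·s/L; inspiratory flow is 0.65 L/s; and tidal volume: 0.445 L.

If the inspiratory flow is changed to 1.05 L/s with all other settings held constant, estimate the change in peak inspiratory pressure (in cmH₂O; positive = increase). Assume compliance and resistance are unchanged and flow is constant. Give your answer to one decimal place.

PIP = Vt/C + R·V̇ + PEEP (constant-flow equation of motion).
Only the resistive term changes: ΔPIP = R × ΔV̇ = 18.5 × (1.05 − 0.65) = 18.5 × 0.4 = 7.4 cmH2O.

7.4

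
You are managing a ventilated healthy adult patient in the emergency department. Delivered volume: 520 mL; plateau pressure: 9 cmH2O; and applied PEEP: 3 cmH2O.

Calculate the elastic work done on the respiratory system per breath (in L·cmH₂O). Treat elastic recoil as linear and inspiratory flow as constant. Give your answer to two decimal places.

Elastic work ≈ ½ × (Pplat − PEEP) × Vt = 0.5 × (9 − 3) × 0.520 L = 0.5 × 6.0 × 0.520 = 1.56 L·cmH2O.

1.56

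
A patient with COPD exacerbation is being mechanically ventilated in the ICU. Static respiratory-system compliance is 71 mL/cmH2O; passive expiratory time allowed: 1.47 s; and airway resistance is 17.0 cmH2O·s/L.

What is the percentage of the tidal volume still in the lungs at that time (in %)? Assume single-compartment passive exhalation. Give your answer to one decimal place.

29.6

τ = R × C = 17.0 × 71 mL/cmH2O = 17.0 × 0.071 L/cmH2O = 1.207 s.
Passive exhalation: V(t)/V₀ = e^(−t/τ) = e^(−1.47/1.207) = 0.2959.
Fraction remaining = 0.2959 → 29.59%.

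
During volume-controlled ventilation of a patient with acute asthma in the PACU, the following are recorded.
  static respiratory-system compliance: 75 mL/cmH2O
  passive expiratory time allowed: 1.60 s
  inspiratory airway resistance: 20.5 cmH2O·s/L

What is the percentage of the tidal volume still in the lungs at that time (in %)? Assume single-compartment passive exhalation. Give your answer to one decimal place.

35.3

τ = R × C = 20.5 × 75 mL/cmH2O = 20.5 × 0.075 L/cmH2O = 1.538 s.
Passive exhalation: V(t)/V₀ = e^(−t/τ) = e^(−1.60/1.538) = 0.3533.
Fraction remaining = 0.3533 → 35.33%.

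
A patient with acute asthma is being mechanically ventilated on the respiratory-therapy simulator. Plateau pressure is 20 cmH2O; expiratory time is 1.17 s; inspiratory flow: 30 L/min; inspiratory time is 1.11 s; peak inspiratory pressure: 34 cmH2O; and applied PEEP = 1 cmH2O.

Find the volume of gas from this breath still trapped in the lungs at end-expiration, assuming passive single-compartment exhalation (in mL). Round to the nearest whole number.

133

Flow: 30 L/min ÷ 60 = 0.5 L/s.
Vt = flow × Ti = 0.5 L/s × 1.11 s × 1000 mL/L = 555.0 mL.
R = (PIP − Pplat)/V̇ = (34 − 20) / 0.5 = 14.0/0.5 = 28.0 cmH2O·s/L.
C = Vt/(Pplat − PEEP) = 555.0 / (20 − 1) = 555.0/19.0 = 29.211 mL/cmH2O.
τ = R × C = 28.0 × 0.02921 L/cmH2O = 0.8179 s.
Fraction remaining = e^(−Te/τ) = e^(−1.17/0.8179) = 0.2392.
Trapped volume = 555.0 × 0.2392 = 132.76 mL.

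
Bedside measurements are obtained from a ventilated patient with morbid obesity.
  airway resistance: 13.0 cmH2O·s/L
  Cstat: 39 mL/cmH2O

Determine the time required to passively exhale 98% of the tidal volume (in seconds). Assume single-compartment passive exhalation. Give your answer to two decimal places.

τ = R × C = 13.0 × 39 mL/cmH2O = 13.0 × 0.039 L/cmH2O = 0.507 s.
Exhaled fraction f = 1 − e^(−t/τ) → t = −τ·ln(1 − f) = −0.507·ln(0.02) = 1.983 s.

1.98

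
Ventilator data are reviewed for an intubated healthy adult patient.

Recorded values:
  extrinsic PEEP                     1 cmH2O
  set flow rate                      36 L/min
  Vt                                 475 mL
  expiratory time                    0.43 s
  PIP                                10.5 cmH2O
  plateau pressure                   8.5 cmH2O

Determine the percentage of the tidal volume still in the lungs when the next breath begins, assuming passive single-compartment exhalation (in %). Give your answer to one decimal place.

13.0

Flow: 36 L/min ÷ 60 = 0.6 L/s.
R = (PIP − Pplat)/V̇ = (10.5 − 8.5) / 0.6 = 2.0/0.6 = 3.333 cmH2O·s/L.
C = Vt/(Pplat − PEEP) = 475.0 / (8.5 − 1) = 475.0/7.5 = 63.333 mL/cmH2O.
τ = R × C = 3.333 × 0.06333 L/cmH2O = 0.2111 s.
Fraction remaining at end-expiration = e^(−Te/τ) = e^(−0.43/0.2111) = 0.1304 → 13.04%.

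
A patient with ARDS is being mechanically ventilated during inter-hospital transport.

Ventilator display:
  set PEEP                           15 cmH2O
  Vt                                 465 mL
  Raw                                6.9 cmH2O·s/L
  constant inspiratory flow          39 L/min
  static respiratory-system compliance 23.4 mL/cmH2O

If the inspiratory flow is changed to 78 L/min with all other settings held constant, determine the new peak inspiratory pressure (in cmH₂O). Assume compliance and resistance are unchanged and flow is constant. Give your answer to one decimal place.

Flow: 39 L/min ÷ 60 = 0.65 L/s.
New flow: 78 L/min ÷ 60 = 1.3 L/s.
PIP = Vt/C + R·V̇ + PEEP (constant-flow equation of motion).
Only the resistive term changes: ΔPIP = R × ΔV̇ = 6.9 × (1.3 − 0.65) = 6.9 × 0.65 = 4.485 cmH2O.
Original PIP = 465/23.4 + 6.9×0.65 + 15 = 39.357 cmH2O; new PIP = 39.357 + (4.485) = 43.842 cmH2O.

43.8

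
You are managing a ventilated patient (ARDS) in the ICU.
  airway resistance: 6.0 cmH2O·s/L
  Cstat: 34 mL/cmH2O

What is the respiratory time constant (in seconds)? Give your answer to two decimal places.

0.20

τ = R × C = 6.0 × 34 mL/cmH2O = 6.0 × 0.034 L/cmH2O = 0.204 s.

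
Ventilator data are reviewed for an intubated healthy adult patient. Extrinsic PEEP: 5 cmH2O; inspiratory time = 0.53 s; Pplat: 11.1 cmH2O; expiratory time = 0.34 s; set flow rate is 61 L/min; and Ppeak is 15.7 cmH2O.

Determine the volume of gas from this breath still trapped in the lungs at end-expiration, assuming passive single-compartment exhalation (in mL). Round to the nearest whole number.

Flow: 61 L/min ÷ 60 = 1.0167 L/s.
Vt = flow × Ti = 1.0167 L/s × 0.53 s × 1000 mL/L = 538.85 mL.
R = (PIP − Pplat)/V̇ = (15.7 − 11.1) / 1.0167 = 4.6/1.0167 = 4.524 cmH2O·s/L.
C = Vt/(Pplat − PEEP) = 538.85 / (11.1 − 5) = 538.85/6.1 = 88.336 mL/cmH2O.
τ = R × C = 4.524 × 0.08834 L/cmH2O = 0.3997 s.
Fraction remaining = e^(−Te/τ) = e^(−0.34/0.3997) = 0.4271.
Trapped volume = 538.85 × 0.4271 = 230.14 mL.

230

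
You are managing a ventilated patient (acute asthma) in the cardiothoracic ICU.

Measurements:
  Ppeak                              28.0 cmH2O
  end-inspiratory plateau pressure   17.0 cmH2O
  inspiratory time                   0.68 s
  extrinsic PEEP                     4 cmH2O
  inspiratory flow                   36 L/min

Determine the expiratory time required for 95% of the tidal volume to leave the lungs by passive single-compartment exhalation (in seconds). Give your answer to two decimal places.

Flow: 36 L/min ÷ 60 = 0.6 L/s.
Vt = flow × Ti = 0.6 L/s × 0.68 s × 1000 mL/L = 408.0 mL.
R = (PIP − Pplat)/V̇ = (28.0 − 17.0) / 0.6 = 11.0/0.6 = 18.333 cmH2O·s/L.
C = Vt/(Pplat − PEEP) = 408.0 / (17.0 − 4) = 408.0/13.0 = 31.385 mL/cmH2O.
τ = R × C = 18.333 × 0.03139 L/cmH2O = 0.5755 s.
t = −τ·ln(1 − 0.95) = −0.5755·ln(0.05) = 1.724 s.

1.72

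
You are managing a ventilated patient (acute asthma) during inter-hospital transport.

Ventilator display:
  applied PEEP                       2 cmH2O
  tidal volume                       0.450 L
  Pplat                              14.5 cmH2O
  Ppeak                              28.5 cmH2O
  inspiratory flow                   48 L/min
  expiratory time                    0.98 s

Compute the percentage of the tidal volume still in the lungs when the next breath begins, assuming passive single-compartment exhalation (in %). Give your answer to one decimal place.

21.1

Flow: 48 L/min ÷ 60 = 0.8 L/s.
R = (PIP − Pplat)/V̇ = (28.5 − 14.5) / 0.8 = 14.0/0.8 = 17.5 cmH2O·s/L.
C = Vt/(Pplat − PEEP) = 450.0 / (14.5 − 2) = 450.0/12.5 = 36.0 mL/cmH2O.
τ = R × C = 17.5 × 0.036 L/cmH2O = 0.63 s.
Fraction remaining at end-expiration = e^(−Te/τ) = e^(−0.98/0.63) = 0.2111 → 21.11%.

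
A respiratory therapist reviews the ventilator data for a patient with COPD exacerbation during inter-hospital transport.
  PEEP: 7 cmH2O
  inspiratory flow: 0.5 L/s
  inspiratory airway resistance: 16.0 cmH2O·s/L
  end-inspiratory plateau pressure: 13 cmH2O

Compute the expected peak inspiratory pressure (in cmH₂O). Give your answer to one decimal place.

21.0

PIP = Pplat + Raw × flow = 13 + 16.0 × 0.5 = 13 + 8.0 = 21.0 cmH2O.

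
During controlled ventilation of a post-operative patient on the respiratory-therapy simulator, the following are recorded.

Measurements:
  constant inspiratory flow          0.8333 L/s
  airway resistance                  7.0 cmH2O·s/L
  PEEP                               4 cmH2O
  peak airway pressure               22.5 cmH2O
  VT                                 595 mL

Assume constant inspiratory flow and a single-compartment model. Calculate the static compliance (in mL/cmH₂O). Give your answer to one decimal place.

47.0

Equation of motion (constant flow): PIP = Vt/C + R·V̇ + PEEP.
Vt/C = PIP − R·V̇ − PEEP = 22.5 − 7.0×0.8333 − 4 = 22.5 − 5.833 − 4 = 12.667 cmH2O.
C = Vt / 12.667 = 595 / 12.667 = 46.972 mL/cmH2O.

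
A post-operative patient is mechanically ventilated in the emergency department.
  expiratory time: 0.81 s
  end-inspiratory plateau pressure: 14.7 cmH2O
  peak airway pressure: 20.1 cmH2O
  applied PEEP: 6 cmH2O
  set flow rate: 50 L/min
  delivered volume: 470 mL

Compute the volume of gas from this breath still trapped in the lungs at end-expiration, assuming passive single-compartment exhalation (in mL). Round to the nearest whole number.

46

Flow: 50 L/min ÷ 60 = 0.8333 L/s.
R = (PIP − Pplat)/V̇ = (20.1 − 14.7) / 0.8333 = 5.4/0.8333 = 6.48 cmH2O·s/L.
C = Vt/(Pplat − PEEP) = 470.0 / (14.7 − 6) = 470.0/8.7 = 54.023 mL/cmH2O.
τ = R × C = 6.48 × 0.05402 L/cmH2O = 0.35 s.
Fraction remaining = e^(−Te/τ) = e^(−0.81/0.35) = 0.09884.
Trapped volume = 470.0 × 0.09884 = 46.455 mL.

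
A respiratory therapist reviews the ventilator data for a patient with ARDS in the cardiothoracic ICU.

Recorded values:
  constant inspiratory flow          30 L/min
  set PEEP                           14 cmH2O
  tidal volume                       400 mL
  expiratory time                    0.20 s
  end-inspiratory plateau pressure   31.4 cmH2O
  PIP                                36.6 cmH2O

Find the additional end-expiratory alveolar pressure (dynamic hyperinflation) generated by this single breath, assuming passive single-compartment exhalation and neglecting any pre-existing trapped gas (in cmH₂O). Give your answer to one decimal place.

7.5

Flow: 30 L/min ÷ 60 = 0.5 L/s.
R = (PIP − Pplat)/V̇ = (36.6 − 31.4) / 0.5 = 5.2/0.5 = 10.4 cmH2O·s/L.
C = Vt/(Pplat − PEEP) = 400.0 / (31.4 − 14) = 400.0/17.4 = 22.989 mL/cmH2O.
τ = R × C = 10.4 × 0.02299 L/cmH2O = 0.2391 s.
Fraction remaining = e^(−Te/τ) = e^(−0.20/0.2391) = 0.4332; trapped volume = 400.0 × 0.4332 = 173.28 mL.
Additional alveolar pressure from trapping ≈ V_trapped / C = 173.28 / 22.989 = 7.538 cmH2O.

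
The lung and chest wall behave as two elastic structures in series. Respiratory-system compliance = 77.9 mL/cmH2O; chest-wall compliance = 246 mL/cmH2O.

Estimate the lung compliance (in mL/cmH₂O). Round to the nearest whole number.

1/CL = 1/Crs − 1/Ccw.
1/CL = 1/77.9 − 1/246 = 0.008772.
CL = 114.0 mL/cmH2O.

114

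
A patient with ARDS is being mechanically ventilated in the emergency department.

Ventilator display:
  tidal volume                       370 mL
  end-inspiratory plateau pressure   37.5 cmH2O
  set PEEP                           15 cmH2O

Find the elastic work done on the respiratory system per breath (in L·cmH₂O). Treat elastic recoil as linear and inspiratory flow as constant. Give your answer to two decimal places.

4.16

Elastic work ≈ ½ × (Pplat − PEEP) × Vt = 0.5 × (37.5 − 15) × 0.370 L = 0.5 × 22.5 × 0.370 = 4.163 L·cmH2O.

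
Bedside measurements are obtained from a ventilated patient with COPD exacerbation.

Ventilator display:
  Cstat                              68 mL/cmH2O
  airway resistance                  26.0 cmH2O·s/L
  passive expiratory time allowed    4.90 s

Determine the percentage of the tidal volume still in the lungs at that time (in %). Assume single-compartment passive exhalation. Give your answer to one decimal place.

6.3

τ = R × C = 26.0 × 68 mL/cmH2O = 26.0 × 0.068 L/cmH2O = 1.768 s.
Passive exhalation: V(t)/V₀ = e^(−t/τ) = e^(−4.90/1.768) = 0.06257.
Fraction remaining = 0.06257 → 6.257%.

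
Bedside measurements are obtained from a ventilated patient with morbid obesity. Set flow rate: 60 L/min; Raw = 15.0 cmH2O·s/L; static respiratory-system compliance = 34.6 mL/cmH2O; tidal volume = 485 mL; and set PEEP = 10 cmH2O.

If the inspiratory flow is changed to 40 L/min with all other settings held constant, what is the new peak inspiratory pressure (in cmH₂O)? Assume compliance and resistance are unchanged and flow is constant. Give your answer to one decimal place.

Flow: 60 L/min ÷ 60 = 1 L/s.
New flow: 40 L/min ÷ 60 = 0.6667 L/s.
PIP = Vt/C + R·V̇ + PEEP (constant-flow equation of motion).
Only the resistive term changes: ΔPIP = R × ΔV̇ = 15.0 × (0.6667 − 1) = 15.0 × -0.3333 = -5.0 cmH2O.
Original PIP = 485/34.6 + 15.0×1 + 10 = 39.017 cmH2O; new PIP = 39.017 + (-5.0) = 34.017 cmH2O.

34.0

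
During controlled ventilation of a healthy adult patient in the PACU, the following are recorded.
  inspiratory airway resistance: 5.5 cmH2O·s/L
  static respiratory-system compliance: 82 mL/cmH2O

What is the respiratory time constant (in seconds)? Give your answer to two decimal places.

τ = R × C = 5.5 × 82 mL/cmH2O = 5.5 × 0.082 L/cmH2O = 0.451 s.

0.45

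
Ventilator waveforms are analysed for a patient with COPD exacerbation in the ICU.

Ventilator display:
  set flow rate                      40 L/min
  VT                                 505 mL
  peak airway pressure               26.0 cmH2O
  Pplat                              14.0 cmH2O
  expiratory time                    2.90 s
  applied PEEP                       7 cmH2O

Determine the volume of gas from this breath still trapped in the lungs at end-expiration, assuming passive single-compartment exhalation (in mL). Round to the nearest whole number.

Flow: 40 L/min ÷ 60 = 0.6667 L/s.
R = (PIP − Pplat)/V̇ = (26.0 − 14.0) / 0.6667 = 12.0/0.6667 = 17.999 cmH2O·s/L.
C = Vt/(Pplat − PEEP) = 505.0 / (14.0 − 7) = 505.0/7.0 = 72.143 mL/cmH2O.
τ = R × C = 17.999 × 0.07214 L/cmH2O = 1.298 s.
Fraction remaining = e^(−Te/τ) = e^(−2.90/1.298) = 0.1071.
Trapped volume = 505.0 × 0.1071 = 54.086 mL.

54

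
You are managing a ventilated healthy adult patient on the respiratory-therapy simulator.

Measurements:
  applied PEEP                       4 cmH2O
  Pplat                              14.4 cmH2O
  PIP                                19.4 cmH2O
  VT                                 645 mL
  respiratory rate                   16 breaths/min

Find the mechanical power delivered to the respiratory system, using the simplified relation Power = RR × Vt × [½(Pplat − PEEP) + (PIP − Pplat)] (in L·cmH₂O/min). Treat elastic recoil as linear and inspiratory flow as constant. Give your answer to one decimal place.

105.3

Per-breath work = Vt × [½(Pplat−PEEP) + (PIP−Pplat)] = 0.645 × [0.5×10.4 + 5.0] = 0.645 × 10.2 = 6.579 L·cmH2O.
Power = 16 × 6.579 = 105.26 L·cmH2O/min.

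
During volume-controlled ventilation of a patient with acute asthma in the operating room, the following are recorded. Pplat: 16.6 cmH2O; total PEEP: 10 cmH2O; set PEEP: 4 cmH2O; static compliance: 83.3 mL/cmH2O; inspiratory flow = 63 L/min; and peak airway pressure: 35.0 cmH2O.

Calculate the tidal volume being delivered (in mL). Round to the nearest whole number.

End-expiratory occlusion gives total PEEP = 10 cmH2O (intrinsic PEEP = 10 − 4 = 6). Use total PEEP for the elastic gradient.
Vt = Cstat × (Pplat − PEEPtotal) = 83.3 × (16.6 − 10) = 83.3 × 6.6 = 549.78 mL.

550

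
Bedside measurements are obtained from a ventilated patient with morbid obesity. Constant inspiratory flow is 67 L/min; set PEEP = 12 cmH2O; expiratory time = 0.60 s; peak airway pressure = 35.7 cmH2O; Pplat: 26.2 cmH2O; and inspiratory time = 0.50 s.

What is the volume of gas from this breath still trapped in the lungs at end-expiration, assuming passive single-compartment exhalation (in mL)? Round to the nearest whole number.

Flow: 67 L/min ÷ 60 = 1.1167 L/s.
Vt = flow × Ti = 1.1167 L/s × 0.50 s × 1000 mL/L = 558.35 mL.
R = (PIP − Pplat)/V̇ = (35.7 − 26.2) / 1.1167 = 9.5/1.1167 = 8.507 cmH2O·s/L.
C = Vt/(Pplat − PEEP) = 558.35 / (26.2 − 12) = 558.35/14.2 = 39.32 mL/cmH2O.
τ = R × C = 8.507 × 0.03932 L/cmH2O = 0.3345 s.
Fraction remaining = e^(−Te/τ) = e^(−0.60/0.3345) = 0.1663.
Trapped volume = 558.35 × 0.1663 = 92.854 mL.

93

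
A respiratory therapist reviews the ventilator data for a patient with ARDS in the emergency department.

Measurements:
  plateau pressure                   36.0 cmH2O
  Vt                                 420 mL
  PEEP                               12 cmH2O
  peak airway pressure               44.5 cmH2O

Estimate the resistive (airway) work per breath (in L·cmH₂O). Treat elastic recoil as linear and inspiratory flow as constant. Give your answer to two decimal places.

3.57

With constant inspiratory flow the resistive pressure is constant at PIP − Pplat = 44.5 − 36.0 = 8.5 cmH2O, so resistive work = 8.5 × 0.420 = 3.57 L·cmH2O.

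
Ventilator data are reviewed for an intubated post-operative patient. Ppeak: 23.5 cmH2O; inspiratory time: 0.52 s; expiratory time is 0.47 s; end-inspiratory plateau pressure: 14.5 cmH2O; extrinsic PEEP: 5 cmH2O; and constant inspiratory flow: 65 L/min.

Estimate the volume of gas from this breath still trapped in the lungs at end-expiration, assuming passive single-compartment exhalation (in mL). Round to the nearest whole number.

217

Flow: 65 L/min ÷ 60 = 1.0833 L/s.
Vt = flow × Ti = 1.0833 L/s × 0.52 s × 1000 mL/L = 563.32 mL.
R = (PIP − Pplat)/V̇ = (23.5 − 14.5) / 1.0833 = 9.0/1.0833 = 8.308 cmH2O·s/L.
C = Vt/(Pplat − PEEP) = 563.32 / (14.5 − 5) = 563.32/9.5 = 59.297 mL/cmH2O.
τ = R × C = 8.308 × 0.0593 L/cmH2O = 0.4927 s.
Fraction remaining = e^(−Te/τ) = e^(−0.47/0.4927) = 0.3852.
Trapped volume = 563.32 × 0.3852 = 216.99 mL.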